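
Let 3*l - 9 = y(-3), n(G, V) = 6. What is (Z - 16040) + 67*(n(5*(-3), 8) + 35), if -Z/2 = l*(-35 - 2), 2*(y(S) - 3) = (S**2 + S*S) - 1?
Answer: -38362/3 ≈ -12787.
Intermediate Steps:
y(S) = 5/2 + S**2 (y(S) = 3 + ((S**2 + S*S) - 1)/2 = 3 + ((S**2 + S**2) - 1)/2 = 3 + (2*S**2 - 1)/2 = 3 + (-1 + 2*S**2)/2 = 3 + (-1/2 + S**2) = 5/2 + S**2)
l = 41/6 (l = 3 + (5/2 + (-3)**2)/3 = 3 + (5/2 + 9)/3 = 3 + (1/3)*(23/2) = 3 + 23/6 = 41/6 ≈ 6.8333)
Z = 1517/3 (Z = -41*(-35 - 2)/3 = -41*(-37)/3 = -2*(-1517/6) = 1517/3 ≈ 505.67)
(Z - 16040) + 67*(n(5*(-3), 8) + 35) = (1517/3 - 16040) + 67*(6 + 35) = -46603/3 + 67*41 = -46603/3 + 2747 = -38362/3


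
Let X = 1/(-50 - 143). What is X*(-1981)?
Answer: 1981/193 ≈ 10.264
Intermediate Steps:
X = -1/193 (X = 1/(-193) = -1/193 ≈ -0.0051813)
X*(-1981) = -1/193*(-1981) = 1981/193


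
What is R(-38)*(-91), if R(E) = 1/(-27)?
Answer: 91/27 ≈ 3.3704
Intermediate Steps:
R(E) = -1/27
R(-38)*(-91) = -1/27*(-91) = 91/27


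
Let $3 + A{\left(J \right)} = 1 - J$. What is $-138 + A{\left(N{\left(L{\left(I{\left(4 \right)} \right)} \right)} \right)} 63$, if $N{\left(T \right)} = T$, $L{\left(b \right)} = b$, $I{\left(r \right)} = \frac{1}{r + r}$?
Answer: $- \frac{2175}{8} \approx -271.88$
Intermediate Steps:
$I{\left(r \right)} = \frac{1}{2 r}$
$A{\left(J \right)} = -2 - J$ ($A{\left(J \right)} = -3 - \left(-1 + J\right) = -2 - J$)
$-138 + A{\left(N{\left(L{\left(I{\left(4 \right)} \right)} \right)} \right)} 63 = -138 + \left(-2 - \frac{1}{2 \cdot 4}\right) 63 = -138 + \left(-2 - \frac{1}{2} \cdot \frac{1}{4}\right) 63 = -138 + \left(-2 - \frac{1}{8}\right) 63 = -138 - \frac{1071}{8} = - \frac{2175}{8}$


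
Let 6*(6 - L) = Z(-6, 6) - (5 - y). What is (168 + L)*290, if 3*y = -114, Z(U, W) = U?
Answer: 158485/3 ≈ 52828.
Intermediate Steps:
y = -38 (y = (1/3)*(-114) = -38)
L = 85/6 (L = 6 - (-6 - (5 - 1*(-38)))/6 = 6 - (-6 - (5 + 38))/6 = 6 - (-6 - 1*43)/6 = 6 - (-6 - 43)/6 = 6 - 1/6*(-49) = 6 + 49/6 = 85/6 ≈ 14.167)
(168 + L)*290 = (168 + 85/6)*290 = (1093/6)*290 = 158485/3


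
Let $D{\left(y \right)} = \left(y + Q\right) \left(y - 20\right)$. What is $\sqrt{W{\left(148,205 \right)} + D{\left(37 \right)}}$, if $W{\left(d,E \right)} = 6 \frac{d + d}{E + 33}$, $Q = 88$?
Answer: $\frac{\sqrt{30197797}}{119} \approx 46.179$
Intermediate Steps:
$D{\left(y \right)} = \left(-20 + y\right) \left(88 + y\right)$ ($D{\left(y \right)} = \left(y + 88\right) \left(y - 20\right) = \left(88 + y\right) \left(-20 + y\right) = \left(-20 + y\right) \left(88 + y\right)$)
$W{\left(d,E \right)} = \frac{12 d}{33 + E}$ ($W{\left(d,E \right)} = 6 \frac{2 d}{33 + E} = \frac{12 d}{33 + E}$)
$\sqrt{W{\left(148,205 \right)} + D{\left(37 \right)}} = \sqrt{12 \cdot 148 \frac{1}{33 + 205} + \left(-1760 + 37^{2} + 68 \cdot 37\right)} = \sqrt{12 \cdot 148 \cdot \frac{1}{238} + \left(-1760 + 1369 + 2516\right)} = \sqrt{12 \cdot 148 \cdot \frac{1}{238} + 2125} = \sqrt{\frac{888}{119} + 2125} = \sqrt{\frac{253763}{119}} = \frac{\sqrt{30197797}}{119}$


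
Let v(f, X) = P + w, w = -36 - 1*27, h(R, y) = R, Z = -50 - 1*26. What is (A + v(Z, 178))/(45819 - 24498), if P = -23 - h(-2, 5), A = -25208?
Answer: -25292/21321 ≈ -1.1862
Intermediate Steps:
Z = -76 (Z = -50 - 26 = -76)
w = -63 (w = -36 - 27 = -63)
P = -21 (P = -23 - 1*(-2) = -23 + 2 = -21)
v(f, X) = -84 (v(f, X) = -21 - 63 = -84)
(A + v(Z, 178))/(45819 - 24498) = (-25208 - 84)/(45819 - 24498) = -25292/21321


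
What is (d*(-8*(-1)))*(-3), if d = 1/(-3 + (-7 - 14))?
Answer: 1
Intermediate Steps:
d = -1/24 (d = 1/(-3 - 21) = 1/(-24) = -1/24 ≈ -0.041667)
(d*(-8*(-1)))*(-3) = -(-1)*(-1)/3*(-3) = -1/24*8*(-3) = -⅓*(-3) = 1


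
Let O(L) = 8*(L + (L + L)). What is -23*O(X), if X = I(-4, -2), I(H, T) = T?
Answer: 1104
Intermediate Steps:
X = -2
O(L) = 24*L (O(L) = 8*(L + 2*L) = 8*(3*L) = 24*L)
-23*O(X) = -552*(-2) = -23*(-48) = 1104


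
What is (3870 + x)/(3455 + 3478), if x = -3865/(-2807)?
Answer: 10866955/19460931 ≈ 0.55840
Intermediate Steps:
x = 3865/2807 (x = -3865*(-1/2807) = 3865/2807 ≈ 1.3769)
(3870 + x)/(3455 + 3478) = (3870 + 3865/2807)/(3455 + 3478) = (10866955/2807)/6933 = (10866955/2807)*(1/6933) = 10866955/19460931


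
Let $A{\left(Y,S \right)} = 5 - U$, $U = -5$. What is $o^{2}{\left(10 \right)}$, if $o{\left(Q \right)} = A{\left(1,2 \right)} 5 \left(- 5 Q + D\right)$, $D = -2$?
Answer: $6760000$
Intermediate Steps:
$A{\left(Y,S \right)} = 10$ ($A{\left(Y,S \right)} = 5 - -5 = 5 + 5 = 10$)
$o{\left(Q \right)} = -100 - 250 Q$ ($o{\left(Q \right)} = 10 \cdot 5 \left(- 5 Q - 2\right) = 50 \left(-2 - 5 Q\right) = -100 - 250 Q$)
$o^{2}{\left(10 \right)} = \left(-100 - 2500\right)^{2} = \left(-2600\right)^{2} = 6760000$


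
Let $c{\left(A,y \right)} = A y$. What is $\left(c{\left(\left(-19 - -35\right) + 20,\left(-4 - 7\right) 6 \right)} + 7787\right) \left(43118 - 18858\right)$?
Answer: $131270860$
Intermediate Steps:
$\left(c{\left(\left(-19 - -35\right) + 20,\left(-4 - 7\right) 6 \right)} + 7787\right) \left(43118 - 18858\right) = \left(\left(\left(-19 - -35\right) + 20\right) \left(-4 - 7\right) 6 + 7787\right) \left(43118 - 18858\right) = \left(\left(\left(-19 + 35\right) + 20\right) \left(\left(-11\right) 6\right) + 7787\right) 24260 = \left(\left(16 + 20\right) \left(-66\right) + 7787\right) 24260 = \left(36 \left(-66\right) + 7787\right) 24260 = \left(-2376 + 7787\right) 24260 = 5411 \cdot 24260 = 131270860$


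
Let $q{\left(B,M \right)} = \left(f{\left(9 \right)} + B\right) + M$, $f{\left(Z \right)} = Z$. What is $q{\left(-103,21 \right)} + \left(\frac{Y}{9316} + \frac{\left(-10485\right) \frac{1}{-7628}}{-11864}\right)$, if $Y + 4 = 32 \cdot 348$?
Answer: $- \frac{15134465954093}{210771220768} \approx -71.805$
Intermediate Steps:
$q{\left(B,M \right)} = 9 + B + M$ ($q{\left(B,M \right)} = \left(9 + B\right) + M = 9 + B + M$)
$Y = 11132$ ($Y = -4 + 32 \cdot 348 = -4 + 11136 = 11132$)
$q{\left(-103,21 \right)} + \left(\frac{Y}{9316} + \frac{\left(-10485\right) \frac{1}{-7628}}{-11864}\right) = \left(9 - 103 + 21\right) + \left(\frac{11132}{9316} + \frac{\left(-10485\right) \frac{1}{-7628}}{-11864}\right) = -73 + \left(11132 \cdot \frac{1}{9316} + \left(-10485\right) \left(- \frac{1}{7628}\right) \left(- \frac{1}{11864}\right)\right) = -73 + \left(\frac{2783}{2329} + \frac{10485}{7628} \left(- \frac{1}{11864}\right)\right) = -73 + \left(\frac{2783}{2329} - \frac{10485}{90498592}\right) = -73 + \frac{251833161971}{210771220768} = - \frac{15134465954093}{210771220768}$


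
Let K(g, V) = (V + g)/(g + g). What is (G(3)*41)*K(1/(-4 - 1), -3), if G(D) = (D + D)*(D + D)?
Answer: 11808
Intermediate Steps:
K(g, V) = (V + g)/(2*g) (K(g, V) = (V + g)/((2*g)) = (V + g)*(1/(2*g)) = (V + g)/(2*g))
G(D) = 4*D**2 (G(D) = (2*D)*(2*D) = 4*D**2)
(G(3)*41)*K(1/(-4 - 1), -3) = ((4*3**2)*41)*((-3 + 1/(-4 - 1))/(2*(1/(-4 - 1)))) = ((4*9)*41)*((-3 + 1/(-5))/(2*(1/(-5)))) = (36*41)*((-3 - 1/5)/(2*(-1/5))) = 1476*((1/2)*(-5)*(-16/5)) = 1476*8 = 11808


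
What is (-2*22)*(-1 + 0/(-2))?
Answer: 44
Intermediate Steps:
(-2*22)*(-1 + 0/(-2)) = -44*(-1 + 0*(-½)) = -44*(-1 + 0) = -44*(-1) = 44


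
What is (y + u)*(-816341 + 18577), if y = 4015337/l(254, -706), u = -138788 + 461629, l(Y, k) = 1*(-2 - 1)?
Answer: 2430638523896/3 ≈ 8.1021e+11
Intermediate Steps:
l(Y, k) = -3 (l(Y, k) = 1*(-3) = -3)
u = 322841
y = -4015337/3 (y = 4015337/(-3) = 4015337*(-⅓) = -4015337/3 ≈ -1.3384e+6)
(y + u)*(-816341 + 18577) = (-4015337/3 + 322841)*(-816341 + 18577) = -3046814/3*(-797764) = 2430638523896/3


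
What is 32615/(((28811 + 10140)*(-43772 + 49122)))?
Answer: 593/3788870 ≈ 0.00015651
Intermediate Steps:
32615/(((28811 + 10140)*(-43772 + 49122))) = 32615/((38951*5350)) = 32615/208387850 = 32615*(1/208387850) = 593/3788870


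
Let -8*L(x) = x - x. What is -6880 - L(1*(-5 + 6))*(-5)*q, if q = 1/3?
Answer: -6880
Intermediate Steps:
q = ⅓ ≈ 0.33333
L(x) = 0 (L(x) = -(x - x)/8 = -⅛*0 = 0)
-6880 - L(1*(-5 + 6))*(-5)*q = -6880 - 0*(-5)/3 = -6880 - 0/3 = -6880 - 1*0 = -6880 + 0 = -6880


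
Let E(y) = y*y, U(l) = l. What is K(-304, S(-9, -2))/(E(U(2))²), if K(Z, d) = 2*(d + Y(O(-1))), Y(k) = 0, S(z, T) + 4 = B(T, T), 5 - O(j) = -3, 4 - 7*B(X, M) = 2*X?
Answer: -5/14 ≈ -0.35714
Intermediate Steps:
B(X, M) = 4/7 - 2*X/7
O(j) = 8 (O(j) = 5 - 1*(-3) = 5 + 3 = 8)
S(z, T) = -24/7 - 2*T/7 (S(z, T) = -4 + (4/7 - 2*T/7) = -24/7 - 2*T/7)
E(y) = y²
K(Z, d) = 2*d (K(Z, d) = 2*(d + 0) = 2*d)
K(-304, S(-9, -2))/(E(U(2))²) = (2*(-24/7 - 2/7*(-2)))/((2²)²) = (2*(-24/7 + 4/7))/(4²) = (2*(-20/7))/16 = -40/7*1/16 = -5/14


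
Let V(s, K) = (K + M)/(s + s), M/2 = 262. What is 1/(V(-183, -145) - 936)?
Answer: -366/342955 ≈ -0.0010672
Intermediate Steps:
M = 524 (M = 2*262 = 524)
V(s, K) = (524 + K)/(2*s) (V(s, K) = (K + 524)/(s + s) = (524 + K)/((2*s)) = (524 + K)*(1/(2*s)) = (524 + K)/(2*s))
1/(V(-183, -145) - 936) = 1/((½)*(524 - 145)/(-183) - 936) = 1/((½)*(-1/183)*379 - 936) = 1/(-379/366 - 936) = 1/(-342955/366) = -366/342955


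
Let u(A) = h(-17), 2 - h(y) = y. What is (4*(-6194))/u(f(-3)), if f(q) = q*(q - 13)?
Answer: -1304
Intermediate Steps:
f(q) = q*(-13 + q)
h(y) = 2 - y
u(A) = 19 (u(A) = 2 - 1*(-17) = 2 + 17 = 19)
(4*(-6194))/u(f(-3)) = (4*(-6194))/19 = -24776*1/19 = -1304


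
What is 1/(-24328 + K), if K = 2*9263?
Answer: -1/5802 ≈ -0.00017235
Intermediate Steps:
K = 18526
1/(-24328 + K) = 1/(-24328 + 18526) = 1/(-5802) = -1/5802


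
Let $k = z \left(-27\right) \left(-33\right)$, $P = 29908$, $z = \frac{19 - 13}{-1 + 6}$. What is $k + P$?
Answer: $\frac{154886}{5} \approx 30977.0$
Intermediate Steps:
$z = \frac{6}{5} \approx 1.2$
$k = \frac{5346}{5}$ ($k = \frac{6}{5} \left(-27\right) \left(-33\right) = \left(- \frac{162}{5}\right) \left(-33\right) = \frac{5346}{5} \approx 1069.2$)
$k + P = \frac{5346}{5} + 29908 = \frac{154886}{5}$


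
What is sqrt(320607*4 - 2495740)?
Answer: 8*I*sqrt(18958) ≈ 1101.5*I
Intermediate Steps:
sqrt(320607*4 - 2495740) = sqrt(1282428 - 2495740) = sqrt(-1213312) = 8*I*sqrt(18958)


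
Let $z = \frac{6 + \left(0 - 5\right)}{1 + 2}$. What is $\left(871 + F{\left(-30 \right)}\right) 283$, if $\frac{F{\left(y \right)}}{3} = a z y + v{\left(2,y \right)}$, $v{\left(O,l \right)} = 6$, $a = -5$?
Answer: $294037$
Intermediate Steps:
$z = \frac{1}{3}$ ($z = \frac{6 + \left(0 - 5\right)}{3} = \left(6 - 5\right) \frac{1}{3} = 1 \cdot \frac{1}{3} = \frac{1}{3} \approx 0.33333$)
$F{\left(y \right)} = 18 - 5 y$ ($F{\left(y \right)} = 3 \left(- 5 \frac{y}{3} + 6\right) = 3 \left(- \frac{5 y}{3} + 6\right) = 3 \left(6 - \frac{5 y}{3}\right) = 18 - 5 y$)
$\left(871 + F{\left(-30 \right)}\right) 283 = \left(871 + \left(18 - -150\right)\right) 283 = \left(871 + \left(18 + 150\right)\right) 283 = \left(871 + 168\right) 283 = 1039 \cdot 283 = 294037$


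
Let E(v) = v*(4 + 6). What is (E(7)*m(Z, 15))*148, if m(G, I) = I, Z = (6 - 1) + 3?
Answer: 155400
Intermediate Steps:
Z = 8 (Z = 5 + 3 = 8)
E(v) = 10*v (E(v) = v*10 = 10*v)
(E(7)*m(Z, 15))*148 = ((10*7)*15)*148 = (70*15)*148 = 1050*148 = 155400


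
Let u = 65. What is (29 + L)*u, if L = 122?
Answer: 9815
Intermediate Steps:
(29 + L)*u = (29 + 122)*65 = 151*65 = 9815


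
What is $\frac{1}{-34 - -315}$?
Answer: $\frac{1}{281} \approx 0.0035587$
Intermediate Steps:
$\frac{1}{-34 - -315} = \frac{1}{-34 + 315} = \frac{1}{281}$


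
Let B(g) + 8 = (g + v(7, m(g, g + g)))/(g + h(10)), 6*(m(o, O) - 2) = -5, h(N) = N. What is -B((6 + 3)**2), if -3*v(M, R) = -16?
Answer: 275/39 ≈ 7.0513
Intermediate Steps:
m(o, O) = 7/6 (m(o, O) = 2 + (1/6)*(-5) = 2 - 5/6 = 7/6)
v(M, R) = 16/3 (v(M, R) = -1/3*(-16) = 16/3)
B(g) = -8 + (16/3 + g)/(10 + g) (B(g) = -8 + (g + 16/3)/(g + 10) = -8 + (16/3 + g)/(10 + g))
-B((6 + 3)**2) = -7*(-32 - 3*(6 + 3)**2)/(3*(10 + (6 + 3)**2)) = -7*(-32 - 3*9**2)/(3*(10 + 9**2)) = -7*(-32 - 3*81)/(3*(10 + 81)) = -7*(-32 - 243)/(3*91) = -7*(-275)/(3*91) = -1*(-275/39) = 275/39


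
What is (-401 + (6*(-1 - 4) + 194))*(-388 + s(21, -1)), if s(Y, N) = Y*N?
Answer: 96933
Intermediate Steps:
s(Y, N) = N*Y
(-401 + (6*(-1 - 4) + 194))*(-388 + s(21, -1)) = (-401 + (6*(-1 - 4) + 194))*(-388 - 1*21) = (-401 + (6*(-5) + 194))*(-388 - 21) = (-401 + (-30 + 194))*(-409) = (-401 + 164)*(-409) = -237*(-409) = 96933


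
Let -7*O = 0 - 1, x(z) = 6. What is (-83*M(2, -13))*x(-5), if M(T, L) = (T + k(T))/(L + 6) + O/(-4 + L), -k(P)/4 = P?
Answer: -50298/119 ≈ -422.67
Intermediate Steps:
k(P) = -4*P
O = ⅐ (O = -(0 - 1)/7 = -⅐*(-1) = ⅐ ≈ 0.14286)
M(T, L) = 1/(7*(-4 + L)) - 3*T/(6 + L) (M(T, L) = (T - 4*T)/(L + 6) + 1/(7*(-4 + L)) = (-3*T)/(6 + L) + 1/(7*(-4 + L)) = -3*T/(6 + L) + 1/(7*(-4 + L)) = 1/(7*(-4 + L)) - 3*T/(6 + L))
(-83*M(2, -13))*x(-5) = -83*(6 - 13 + 84*2 - 21*(-13)*2)/(7*(-24 + (-13)² + 2*(-13)))*6 = -83*(6 - 13 + 168 + 546)/(7*(-24 + 169 - 26))*6 = -83*707/(7*119)*6 = -83*101/119*6 = -8383/119*6 = -50298/119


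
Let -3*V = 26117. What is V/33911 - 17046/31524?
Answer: -426242171/534505182 ≈ -0.79745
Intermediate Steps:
V = -26117/3 (V = -⅓*26117 = -26117/3 ≈ -8705.7)
V/33911 - 17046/31524 = -26117/3/33911 - 17046/31524 = -26117/3*1/33911 - 17046*1/31524 = -26117/101733 - 2841/5254 = -426242171/534505182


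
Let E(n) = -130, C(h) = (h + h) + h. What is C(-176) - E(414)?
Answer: -398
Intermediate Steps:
C(h) = 3*h (C(h) = 2*h + h = 3*h)
C(-176) - E(414) = 3*(-176) - 1*(-130) = -528 + 130 = -398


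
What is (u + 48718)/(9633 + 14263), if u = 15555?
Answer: 64273/23896 ≈ 2.6897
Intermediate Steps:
(u + 48718)/(9633 + 14263) = (15555 + 48718)/(9633 + 14263) = 64273/23896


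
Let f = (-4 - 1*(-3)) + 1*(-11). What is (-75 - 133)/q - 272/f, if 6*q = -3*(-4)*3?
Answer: -12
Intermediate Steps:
f = -12 (f = (-4 + 3) - 11 = -1 - 11 = -12)
q = 6 (q = (-3*(-4)*3)/6 = (12*3)/6 = (⅙)*36 = 6)
(-75 - 133)/q - 272/f = (-75 - 133)/6 - 272/(-12) = -208*⅙ - 272*(-1/12) = -104/3 + 68/3 = -12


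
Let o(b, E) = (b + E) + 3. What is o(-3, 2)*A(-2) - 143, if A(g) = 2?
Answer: -139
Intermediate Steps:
o(b, E) = 3 + E + b (o(b, E) = (E + b) + 3 = 3 + E + b)
o(-3, 2)*A(-2) - 143 = (3 + 2 - 3)*2 - 143 = 2*2 - 143 = 4 - 143 = -139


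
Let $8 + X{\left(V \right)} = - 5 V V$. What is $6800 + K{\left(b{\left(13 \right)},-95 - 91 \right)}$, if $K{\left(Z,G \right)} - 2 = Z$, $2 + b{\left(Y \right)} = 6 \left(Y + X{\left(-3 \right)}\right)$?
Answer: $6560$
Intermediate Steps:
$X{\left(V \right)} = -8 - 5 V^{2}$ ($X{\left(V \right)} = -8 + - 5 V V = -8 - 5 V^{2}$)
$b{\left(Y \right)} = -320 + 6 Y$ ($b{\left(Y \right)} = -2 + 6 \left(Y - \left(8 + 5 \left(-3\right)^{2}\right)\right) = -2 + 6 \left(Y - 53\right) = -2 + 6 \left(-53 + Y\right) = -2 + \left(-318 + 6 Y\right) = -320 + 6 Y$)
$K{\left(Z,G \right)} = 2 + Z$
$6800 + K{\left(b{\left(13 \right)},-95 - 91 \right)} = 6800 + \left(2 + \left(-320 + 6 \cdot 13\right)\right) = 6800 + \left(2 + \left(-320 + 78\right)\right) = 6800 + \left(2 - 242\right) = 6800 - 240 = 6560$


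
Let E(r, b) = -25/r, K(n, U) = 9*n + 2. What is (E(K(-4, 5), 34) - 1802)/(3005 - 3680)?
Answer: 61243/22950 ≈ 2.6685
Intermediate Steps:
K(n, U) = 2 + 9*n
(E(K(-4, 5), 34) - 1802)/(3005 - 3680) = (-25/(2 + 9*(-4)) - 1802)/(3005 - 3680) = (-25/(2 - 36) - 1802)/(-675) = (-25/(-34) - 1802)*(-1/675) = (-25*(-1/34) - 1802)*(-1/675) = (25/34 - 1802)*(-1/675) = -61243/34*(-1/675) = 61243/22950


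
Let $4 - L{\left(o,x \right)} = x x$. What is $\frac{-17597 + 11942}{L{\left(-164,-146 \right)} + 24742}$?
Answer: $- \frac{1131}{686} \approx -1.6487$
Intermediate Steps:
$L{\left(o,x \right)} = 4 - x^{2}$ ($L{\left(o,x \right)} = 4 - x x = 4 - x^{2}$)
$\frac{-17597 + 11942}{L{\left(-164,-146 \right)} + 24742} = \frac{-17597 + 11942}{\left(4 - \left(-146\right)^{2}\right) + 24742} = - \frac{5655}{\left(4 - 21316\right) + 24742} = - \frac{5655}{-21312 + 24742} = - \frac{5655}{3430} = \left(-5655\right) \frac{1}{3430} = - \frac{1131}{686}$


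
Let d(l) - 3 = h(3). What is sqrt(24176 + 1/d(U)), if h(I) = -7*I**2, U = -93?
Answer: sqrt(21758385)/30 ≈ 155.49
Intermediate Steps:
d(l) = -60 (d(l) = 3 - 7*3**2 = 3 - 7*9 = 3 - 63 = -60)
sqrt(24176 + 1/d(U)) = sqrt(24176 + 1/(-60)) = sqrt(24176 - 1/60) = sqrt(1450559/60) = sqrt(21758385)/30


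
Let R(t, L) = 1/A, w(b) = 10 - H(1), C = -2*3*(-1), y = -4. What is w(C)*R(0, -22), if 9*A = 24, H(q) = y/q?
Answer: 21/4 ≈ 5.2500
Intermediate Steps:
H(q) = -4/q
A = 8/3 (A = (⅑)*24 = 8/3 ≈ 2.6667)
C = 6 (C = -6*(-1) = 6)
w(b) = 14 (w(b) = 10 - (-4)/1 = 10 - (-4) = 10 - 1*(-4) = 10 + 4 = 14)
R(t, L) = 3/8 (R(t, L) = 1/(8/3) = 3/8)
w(C)*R(0, -22) = 14*(3/8) = 21/4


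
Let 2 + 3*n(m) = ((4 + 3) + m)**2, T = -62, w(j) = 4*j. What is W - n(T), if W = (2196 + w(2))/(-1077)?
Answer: -362487/359 ≈ -1009.7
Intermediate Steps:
n(m) = -2/3 + (7 + m)**2/3 (n(m) = -2/3 + ((4 + 3) + m)**2/3 = -2/3 + (7 + m)**2/3)
W = -2204/1077 (W = (2196 + 4*2)/(-1077) = (2196 + 8)*(-1/1077) = 2204*(-1/1077) = -2204/1077 ≈ -2.0464)
W - n(T) = -2204/1077 - (-2/3 + (7 - 62)**2/3) = -2204/1077 - (-2/3 + (1/3)*(-55)**2) = -2204/1077 - (-2/3 + (1/3)*3025) = -2204/1077 - (-2/3 + 3025/3) = -2204/1077 - 1*3023/3 = -2204/1077 - 3023/3 = -362487/359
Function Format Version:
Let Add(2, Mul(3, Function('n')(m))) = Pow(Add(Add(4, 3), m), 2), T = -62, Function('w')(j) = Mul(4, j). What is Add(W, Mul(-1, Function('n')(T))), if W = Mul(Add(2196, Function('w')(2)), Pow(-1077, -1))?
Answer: Rational(-362487, 359) ≈ -1009.7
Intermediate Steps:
Function('n')(m) = Add(Rational(-2, 3), Mul(Rational(1, 3), Pow(Add(7, m), 2))) (Function('n')(m) = Add(Rational(-2, 3), Mul(Rational(1, 3), Pow(Add(Add(4, 3), m), 2))) = Add(Rational(-2, 3), Mul(Rational(1, 3), Pow(Add(7, m), 2))))
W = Rational(-2204, 1077) (W = Mul(Add(2196, Mul(4, 2)), Pow(-1077, -1)) = Mul(Add(2196, 8), Rational(-1, 1077)) = Mul(2204, Rational(-1, 1077)) = Rational(-2204, 1077) ≈ -2.0464)
Add(W, Mul(-1, Function('n')(T))) = Add(Rational(-2204, 1077), Mul(-1, Add(Rational(-2, 3), Mul(Rational(1, 3), Pow(Add(7, -62), 2))))) = Add(Rational(-2204, 1077), Mul(-1, Add(Rational(-2, 3), Mul(Rational(1, 3), Pow(-55, 2))))) = Add(Rational(-2204, 1077), Mul(-1, Add(Rational(-2, 3), Mul(Rational(1, 3), 3025)))) = Add(Rational(-2204, 1077), Mul(-1, Add(Rational(-2, 3), Rational(3025, 3)))) = Add(Rational(-2204, 1077), Mul(-1, Rational(3023, 3))) = Add(Rational(-2204, 1077), Rational(-3023, 3)) = Rational(-362487, 359)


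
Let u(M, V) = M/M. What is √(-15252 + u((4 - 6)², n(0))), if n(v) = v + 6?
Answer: I*√15251 ≈ 123.49*I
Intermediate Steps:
n(v) = 6 + v
u(M, V) = 1
√(-15252 + u((4 - 6)², n(0))) = √(-15252 + 1) = √(-15251) = I*√15251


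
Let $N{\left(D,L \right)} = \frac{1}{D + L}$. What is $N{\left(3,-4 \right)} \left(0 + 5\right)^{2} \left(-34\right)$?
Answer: $850$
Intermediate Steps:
$N{\left(3,-4 \right)} \left(0 + 5\right)^{2} \left(-34\right) = \frac{\left(0 + 5\right)^{2}}{3 - 4} \left(-34\right) = \frac{5^{2}}{-1} \left(-34\right) = \left(-1\right) 25 \left(-34\right) = \left(-25\right) \left(-34\right) = 850$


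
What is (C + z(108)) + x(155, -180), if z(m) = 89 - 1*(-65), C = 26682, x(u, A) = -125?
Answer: 26711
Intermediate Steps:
z(m) = 154 (z(m) = 89 + 65 = 154)
(C + z(108)) + x(155, -180) = (26682 + 154) - 125 = 26836 - 125 = 26711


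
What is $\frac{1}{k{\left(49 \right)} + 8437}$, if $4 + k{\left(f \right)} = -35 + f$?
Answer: $\frac{1}{8447} \approx 0.00011839$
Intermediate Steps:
$k{\left(f \right)} = -39 + f$ ($k{\left(f \right)} = -4 + \left(-35 + f\right) = -39 + f$)
$\frac{1}{k{\left(49 \right)} + 8437} = \frac{1}{\left(-39 + 49\right) + 8437} = \frac{1}{10 + 8437} = \frac{1}{8447}$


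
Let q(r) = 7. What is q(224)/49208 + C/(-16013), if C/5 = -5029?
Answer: 1237447251/787967704 ≈ 1.5704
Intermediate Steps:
C = -25145 (C = 5*(-5029) = -25145)
q(224)/49208 + C/(-16013) = 7/49208 - 25145/(-16013) = 7*(1/49208) - 25145*(-1/16013) = 7/49208 + 25145/16013 = 1237447251/787967704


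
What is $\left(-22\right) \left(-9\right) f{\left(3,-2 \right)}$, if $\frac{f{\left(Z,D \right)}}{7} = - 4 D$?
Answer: $11088$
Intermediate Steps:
$f{\left(Z,D \right)} = - 28 D$ ($f{\left(Z,D \right)} = 7 \left(- 4 D\right) = - 28 D$)
$\left(-22\right) \left(-9\right) f{\left(3,-2 \right)} = \left(-22\right) \left(-9\right) \left(\left(-28\right) \left(-2\right)\right) = 198 \cdot 56 = 11088$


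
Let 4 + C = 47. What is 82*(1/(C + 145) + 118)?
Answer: 909585/94 ≈ 9676.4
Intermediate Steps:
C = 43 (C = -4 + 47 = 43)
82*(1/(C + 145) + 118) = 82*(1/(43 + 145) + 118) = 82*(1/188 + 118) = 82*(22185/188) = 909585/94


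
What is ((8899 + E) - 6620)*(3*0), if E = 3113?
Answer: 0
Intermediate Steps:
((8899 + E) - 6620)*(3*0) = ((8899 + 3113) - 6620)*(3*0) = (12012 - 6620)*0 = 5392*0 = 0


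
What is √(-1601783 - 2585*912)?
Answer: I*√3959303 ≈ 1989.8*I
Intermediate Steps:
√(-1601783 - 2585*912) = √(-1601783 - 2357520) = √(-3959303) = I*√3959303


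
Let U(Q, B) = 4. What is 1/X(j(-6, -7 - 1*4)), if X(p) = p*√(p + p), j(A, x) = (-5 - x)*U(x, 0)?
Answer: √3/288 ≈ 0.0060141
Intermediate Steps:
j(A, x) = -20 - 4*x (j(A, x) = (-5 - x)*4 = -20 - 4*x)
X(p) = √2*p^(3/2) (X(p) = p*√(2*p) = p*(√2*√p) = √2*p^(3/2))
1/X(j(-6, -7 - 1*4)) = 1/(√2*(-20 - 4*(-7 - 1*4))^(3/2)) = 1/(√2*(-20 - 4*(-7 - 4))^(3/2)) = 1/(√2*(-20 - 4*(-11))^(3/2)) = 1/(√2*(-20 + 44)^(3/2)) = 1/(√2*24^(3/2)) = 1/(√2*(48*√6)) = 1/(96*√3) = √3/288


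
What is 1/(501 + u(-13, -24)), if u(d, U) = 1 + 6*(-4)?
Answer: 1/478 ≈ 0.0020920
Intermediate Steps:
u(d, U) = -23 (u(d, U) = 1 - 24 = -23)
1/(501 + u(-13, -24)) = 1/(501 - 23) = 1/478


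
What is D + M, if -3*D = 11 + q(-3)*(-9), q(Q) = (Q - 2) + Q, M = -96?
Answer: -371/3 ≈ -123.67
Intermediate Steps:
q(Q) = -2 + 2*Q (q(Q) = (-2 + Q) + Q = -2 + 2*Q)
D = -83/3 (D = -(11 + (-2 + 2*(-3))*(-9))/3 = -(11 + (-2 - 6)*(-9))/3 = -(11 - 8*(-9))/3 = -(11 + 72)/3 = -⅓*83 = -83/3 ≈ -27.667)
D + M = -83/3 - 96 = -371/3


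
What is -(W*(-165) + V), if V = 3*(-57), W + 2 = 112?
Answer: 18321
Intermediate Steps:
W = 110 (W = -2 + 112 = 110)
V = -171
-(W*(-165) + V) = -(110*(-165) - 171) = -(-18150 - 171) = -1*(-18321) = 18321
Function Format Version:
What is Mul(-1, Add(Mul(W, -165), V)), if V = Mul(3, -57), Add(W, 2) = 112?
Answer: 18321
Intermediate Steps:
W = 110 (W = Add(-2, 112) = 110)
V = -171
Mul(-1, Add(Mul(W, -165), V)) = Mul(-1, Add(Mul(110, -165), -171)) = Mul(-1, Add(-18150, -171)) = Mul(-1, -18321) = 18321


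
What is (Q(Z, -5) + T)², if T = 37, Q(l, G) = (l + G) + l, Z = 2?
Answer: 1296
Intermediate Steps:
Q(l, G) = G + 2*l (Q(l, G) = (G + l) + l = G + 2*l)
(Q(Z, -5) + T)² = ((-5 + 2*2) + 37)² = ((-5 + 4) + 37)² = (-1 + 37)² = 36² = 1296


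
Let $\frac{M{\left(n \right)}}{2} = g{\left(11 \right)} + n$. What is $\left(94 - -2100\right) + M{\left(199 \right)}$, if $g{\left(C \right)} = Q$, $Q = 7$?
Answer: $2606$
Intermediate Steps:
$g{\left(C \right)} = 7$
$M{\left(n \right)} = 14 + 2 n$ ($M{\left(n \right)} = 2 \left(7 + n\right) = 14 + 2 n$)
$\left(94 - -2100\right) + M{\left(199 \right)} = \left(94 - -2100\right) + \left(14 + 2 \cdot 199\right) = \left(94 + 2100\right) + \left(14 + 398\right) = 2194 + 412 = 2606$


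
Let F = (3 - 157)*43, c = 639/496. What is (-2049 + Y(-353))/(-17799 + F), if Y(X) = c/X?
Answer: 358755951/4275824048 ≈ 0.083903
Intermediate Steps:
c = 639/496 (c = 639*(1/496) = 639/496 ≈ 1.2883)
F = -6622 (F = -154*43 = -6622)
Y(X) = 639/(496*X)
(-2049 + Y(-353))/(-17799 + F) = (-2049 + (639/496)/(-353))/(-17799 - 6622) = (-2049 + (639/496)*(-1/353))/(-24421) = (-2049 - 639/175088)*(-1/24421) = -358755951/175088*(-1/24421) = 358755951/4275824048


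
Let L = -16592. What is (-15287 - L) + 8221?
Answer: 9526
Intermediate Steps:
(-15287 - L) + 8221 = (-15287 - 1*(-16592)) + 8221 = (-15287 + 16592) + 8221 = 1305 + 8221 = 9526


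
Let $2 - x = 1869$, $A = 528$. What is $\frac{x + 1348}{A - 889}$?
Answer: $\frac{519}{361} \approx 1.4377$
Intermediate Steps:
$x = -1867$ ($x = 2 - 1869 = -1867$)
$\frac{x + 1348}{A - 889} = \frac{-1867 + 1348}{528 - 889} = - \frac{519}{-361} = \left(-519\right) \left(- \frac{1}{361}\right) = \frac{519}{361}$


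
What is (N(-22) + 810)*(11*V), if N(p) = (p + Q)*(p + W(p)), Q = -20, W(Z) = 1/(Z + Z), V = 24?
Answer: 458028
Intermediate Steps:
W(Z) = 1/(2*Z)
N(p) = (-20 + p)*(p + 1/(2*p)) (N(p) = (p - 20)*(p + 1/(2*p)) = (-20 + p)*(p + 1/(2*p)))
(N(-22) + 810)*(11*V) = ((1/2 + (-22)**2 - 20*(-22) - 10/(-22)) + 810)*(11*24) = ((1/2 + 484 + 440 - 10*(-1/22)) + 810)*264 = ((1/2 + 484 + 440 + 5/11) + 810)*264 = (20349/22 + 810)*264 = (38169/22)*264 = 458028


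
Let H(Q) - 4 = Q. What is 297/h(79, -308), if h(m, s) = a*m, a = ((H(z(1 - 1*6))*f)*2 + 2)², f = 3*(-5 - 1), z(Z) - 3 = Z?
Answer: 297/387100 ≈ 0.00076724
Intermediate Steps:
z(Z) = 3 + Z
H(Q) = 4 + Q
f = -18 (f = 3*(-6) = -18)
a = 4900 (a = (((4 + (3 + (1 - 1*6)))*(-18))*2 + 2)² = (((4 + (3 + (1 - 6)))*(-18))*2 + 2)² = (((4 + (3 - 5))*(-18))*2 + 2)² = (((4 - 2)*(-18))*2 + 2)² = ((2*(-18))*2 + 2)² = (-36*2 + 2)² = (-72 + 2)² = (-70)² = 4900)
h(m, s) = 4900*m
297/h(79, -308) = 297/((4900*79)) = 297/387100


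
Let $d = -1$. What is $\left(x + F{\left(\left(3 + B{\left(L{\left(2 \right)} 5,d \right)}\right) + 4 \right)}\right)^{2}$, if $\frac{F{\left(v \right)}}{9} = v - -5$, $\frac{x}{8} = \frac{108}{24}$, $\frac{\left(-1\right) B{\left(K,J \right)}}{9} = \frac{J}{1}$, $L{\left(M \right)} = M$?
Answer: $50625$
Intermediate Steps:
$B{\left(K,J \right)} = - 9 J$ ($B{\left(K,J \right)} = - 9 \frac{J}{1} = - 9 J 1 = - 9 J$)
$x = 36$ ($x = 8 \cdot \frac{108}{24} = 8 \cdot 108 \cdot \frac{1}{24} = 8 \cdot \frac{9}{2} = 36$)
$F{\left(v \right)} = 45 + 9 v$ ($F{\left(v \right)} = 9 \left(v - -5\right) = 9 \left(v + 5\right) = 9 \left(5 + v\right) = 45 + 9 v$)
$\left(x + F{\left(\left(3 + B{\left(L{\left(2 \right)} 5,d \right)}\right) + 4 \right)}\right)^{2} = \left(36 + \left(45 + 9 \left(\left(3 - -9\right) + 4\right)\right)\right)^{2} = \left(36 + \left(45 + 9 \left(\left(3 + 9\right) + 4\right)\right)\right)^{2} = \left(36 + \left(45 + 9 \left(12 + 4\right)\right)\right)^{2} = \left(36 + \left(45 + 9 \cdot 16\right)\right)^{2} = \left(36 + \left(45 + 144\right)\right)^{2} = \left(36 + 189\right)^{2} = 225^{2} = 50625$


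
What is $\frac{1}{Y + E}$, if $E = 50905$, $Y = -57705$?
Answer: $- \frac{1}{6800} \approx -0.00014706$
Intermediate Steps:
$\frac{1}{Y + E} = \frac{1}{-57705 + 50905} = \frac{1}{-6800} = - \frac{1}{6800}$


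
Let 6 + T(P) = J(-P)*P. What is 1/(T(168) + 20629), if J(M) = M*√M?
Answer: 20623/134253129697 + 56448*I*√42/134253129697 ≈ 1.5361e-7 + 2.7249e-6*I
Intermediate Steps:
J(M) = M^(3/2)
T(P) = -6 + P*(-P)^(3/2) (T(P) = -6 + (-P)^(3/2)*P = -6 + P*(-P)^(3/2))
1/(T(168) + 20629) = 1/((-6 - (-1*168)^(5/2)) + 20629) = 1/((-6 - (-168)^(5/2)) + 20629) = 1/((-6 - 56448*I*√42) + 20629) = 1/(20623 - 56448*I*√42)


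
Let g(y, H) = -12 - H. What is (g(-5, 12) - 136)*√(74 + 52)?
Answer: -480*√14 ≈ -1796.0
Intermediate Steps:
(g(-5, 12) - 136)*√(74 + 52) = ((-12 - 1*12) - 136)*√(74 + 52) = ((-12 - 12) - 136)*√126 = (-24 - 136)*(3*√14) = -480*√14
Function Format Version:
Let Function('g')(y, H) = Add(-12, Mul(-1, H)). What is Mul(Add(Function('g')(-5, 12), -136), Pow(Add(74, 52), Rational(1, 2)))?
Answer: Mul(-480, Pow(14, Rational(1, 2))) ≈ -1796.0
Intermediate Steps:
Mul(Add(Function('g')(-5, 12), -136), Pow(Add(74, 52), Rational(1, 2))) = Mul(Add(Add(-12, Mul(-1, 12)), -136), Pow(Add(74, 52), Rational(1, 2))) = Mul(Add(Add(-12, -12), -136), Pow(126, Rational(1, 2))) = Mul(Add(-24, -136), Mul(3, Pow(14, Rational(1, 2)))) = Mul(-160, Mul(3, Pow(14, Rational(1, 2)))) = Mul(-480, Pow(14, Rational(1, 2)))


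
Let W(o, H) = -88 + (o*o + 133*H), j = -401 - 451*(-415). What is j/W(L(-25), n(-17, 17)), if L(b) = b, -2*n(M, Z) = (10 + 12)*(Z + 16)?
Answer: -93382/23871 ≈ -3.9119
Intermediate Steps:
n(M, Z) = -176 - 11*Z (n(M, Z) = -(10 + 12)*(Z + 16)/2 = -11*(16 + Z) = -(352 + 22*Z)/2 = -176 - 11*Z)
j = 186764 (j = -401 + 187165 = 186764)
W(o, H) = -88 + o² + 133*H (W(o, H) = -88 + (o² + 133*H) = -88 + o² + 133*H)
j/W(L(-25), n(-17, 17)) = 186764/(-88 + (-25)² + 133*(-176 - 11*17)) = 186764/(-88 + 625 + 133*(-176 - 187)) = 186764/(-88 + 625 + 133*(-363)) = 186764/(-88 + 625 - 48279) = 186764/(-47742) = 186764*(-1/47742) = -93382/23871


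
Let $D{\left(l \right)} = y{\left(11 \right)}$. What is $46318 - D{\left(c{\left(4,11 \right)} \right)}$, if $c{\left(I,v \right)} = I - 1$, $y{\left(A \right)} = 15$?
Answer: $46303$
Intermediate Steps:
$c{\left(I,v \right)} = -1 + I$ ($c{\left(I,v \right)} = I - 1 = -1 + I$)
$D{\left(l \right)} = 15$
$46318 - D{\left(c{\left(4,11 \right)} \right)} = 46318 - 15 = 46303$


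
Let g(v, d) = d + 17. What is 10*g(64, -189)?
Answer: -1720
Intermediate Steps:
g(v, d) = 17 + d
10*g(64, -189) = 10*(17 - 189) = 10*(-172) = -1720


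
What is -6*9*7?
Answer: -378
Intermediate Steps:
-6*9*7 = -54*7 = -378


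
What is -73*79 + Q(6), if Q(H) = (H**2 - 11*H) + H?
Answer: -5791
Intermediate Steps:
Q(H) = H**2 - 10*H
-73*79 + Q(6) = -73*79 + 6*(-10 + 6) = -5767 + 6*(-4) = -5767 - 24 = -5791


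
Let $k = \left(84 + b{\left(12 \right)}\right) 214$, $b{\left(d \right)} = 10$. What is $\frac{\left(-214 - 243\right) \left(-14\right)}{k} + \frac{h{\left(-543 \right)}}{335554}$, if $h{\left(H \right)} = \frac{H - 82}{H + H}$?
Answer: $\frac{582879567703}{1832626157676} \approx 0.31806$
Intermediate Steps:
$h{\left(H \right)} = \frac{-82 + H}{2 H}$
$k = 20116$ ($k = \left(84 + 10\right) 214 = 94 \cdot 214 = 20116$)
$\frac{\left(-214 - 243\right) \left(-14\right)}{k} + \frac{h{\left(-543 \right)}}{335554} = \frac{\left(-214 - 243\right) \left(-14\right)}{20116} + \frac{\frac{1}{2} \frac{1}{-543} \left(-82 - 543\right)}{335554} = \left(-457\right) \left(-14\right) \frac{1}{20116} + \frac{1}{2} \left(- \frac{1}{543}\right) \left(-625\right) \frac{1}{335554} = 6398 \cdot \frac{1}{20116} + \frac{625}{1086} \cdot \frac{1}{335554} = \frac{3199}{10058} + \frac{625}{364411644} = \frac{582879567703}{1832626157676}$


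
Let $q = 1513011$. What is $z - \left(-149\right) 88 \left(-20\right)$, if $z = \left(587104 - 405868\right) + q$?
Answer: $1432007$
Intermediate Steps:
$z = 1694247$ ($z = \left(587104 - 405868\right) + 1513011 = 181236 + 1513011 = 1694247$)
$z - \left(-149\right) 88 \left(-20\right) = 1694247 - \left(-149\right) 88 \left(-20\right) = 1694247 - \left(-13112\right) \left(-20\right) = 1694247 - 262240 = 1432007$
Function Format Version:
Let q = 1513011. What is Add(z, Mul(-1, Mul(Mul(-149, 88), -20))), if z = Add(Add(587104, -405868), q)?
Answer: 1432007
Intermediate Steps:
z = 1694247 (z = Add(Add(587104, -405868), 1513011) = Add(181236, 1513011) = 1694247)
Add(z, Mul(-1, Mul(Mul(-149, 88), -20))) = Add(1694247, Mul(-1, Mul(Mul(-149, 88), -20))) = Add(1694247, Mul(-1, Mul(-13112, -20))) = Add(1694247, Mul(-1, 262240)) = Add(1694247, -262240) = 1432007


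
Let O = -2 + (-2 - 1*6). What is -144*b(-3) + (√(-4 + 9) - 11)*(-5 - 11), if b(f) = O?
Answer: 1616 - 16*√5 ≈ 1580.2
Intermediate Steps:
O = -10 (O = -2 + (-2 - 6) = -2 - 8 = -10)
b(f) = -10
-144*b(-3) + (√(-4 + 9) - 11)*(-5 - 11) = -144*(-10) + (√(-4 + 9) - 11)*(-5 - 11) = 1440 + (√5 - 11)*(-16) = 1440 + (-11 + √5)*(-16) = 1440 + (176 - 16*√5) = 1616 - 16*√5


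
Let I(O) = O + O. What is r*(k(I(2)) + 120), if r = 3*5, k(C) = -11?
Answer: 1635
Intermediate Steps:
I(O) = 2*O
r = 15
r*(k(I(2)) + 120) = 15*(-11 + 120) = 15*109 = 1635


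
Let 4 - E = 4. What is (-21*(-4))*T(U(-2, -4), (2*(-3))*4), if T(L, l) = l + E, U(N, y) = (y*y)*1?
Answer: -2016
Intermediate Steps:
E = 0 (E = 4 - 1*4 = 4 - 4 = 0)
U(N, y) = y² (U(N, y) = y²*1 = y²)
T(L, l) = l (T(L, l) = l + 0 = l)
(-21*(-4))*T(U(-2, -4), (2*(-3))*4) = (-21*(-4))*((2*(-3))*4) = 84*(-6*4) = 84*(-24) = -2016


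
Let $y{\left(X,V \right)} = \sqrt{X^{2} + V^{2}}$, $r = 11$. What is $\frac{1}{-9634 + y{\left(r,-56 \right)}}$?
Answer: $- \frac{9634}{92810699} - \frac{\sqrt{3257}}{92810699} \approx -0.00010442$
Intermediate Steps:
$y{\left(X,V \right)} = \sqrt{V^{2} + X^{2}}$
$\frac{1}{-9634 + y{\left(r,-56 \right)}} = \frac{1}{-9634 + \sqrt{\left(-56\right)^{2} + 11^{2}}} = \frac{1}{-9634 + \sqrt{3136 + 121}} = \frac{1}{-9634 + \sqrt{3257}}$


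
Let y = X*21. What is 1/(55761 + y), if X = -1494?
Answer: 1/24387 ≈ 4.1005e-5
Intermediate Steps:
y = -31374 (y = -1494*21 = -31374)
1/(55761 + y) = 1/(55761 - 31374) = 1/24387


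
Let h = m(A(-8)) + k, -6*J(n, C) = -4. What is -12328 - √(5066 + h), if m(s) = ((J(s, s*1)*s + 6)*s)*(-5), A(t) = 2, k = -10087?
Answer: -12328 - I*√45849/3 ≈ -12328.0 - 71.375*I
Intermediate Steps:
J(n, C) = ⅔ (J(n, C) = -⅙*(-4) = ⅔)
m(s) = -5*s*(6 + 2*s/3) (m(s) = ((2*s/3 + 6)*s)*(-5) = ((6 + 2*s/3)*s)*(-5) = (s*(6 + 2*s/3))*(-5) = -5*s*(6 + 2*s/3))
h = -30481/3 (h = -10/3*2*(9 + 2) - 10087 = -10/3*2*11 - 10087 = -220/3 - 10087 = -30481/3 ≈ -10160.)
-12328 - √(5066 + h) = -12328 - √(5066 - 30481/3) = -12328 - √(-15283/3) = -12328 - I*√45849/3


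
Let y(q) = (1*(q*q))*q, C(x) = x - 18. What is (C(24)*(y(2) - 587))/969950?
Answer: -1737/484975 ≈ -0.0035816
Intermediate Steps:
C(x) = -18 + x
y(q) = q**3 (y(q) = (1*q**2)*q = q**2*q = q**3)
(C(24)*(y(2) - 587))/969950 = ((-18 + 24)*(2**3 - 587))/969950 = (6*(8 - 587))*(1/969950) = (6*(-579))*(1/969950) = -3474*1/969950 = -1737/484975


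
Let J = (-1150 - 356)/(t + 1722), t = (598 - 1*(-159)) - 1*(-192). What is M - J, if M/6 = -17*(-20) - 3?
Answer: 5402268/2671 ≈ 2022.6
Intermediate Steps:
t = 949 (t = (598 + 159) + 192 = 757 + 192 = 949)
M = 2022 (M = 6*(-17*(-20) - 3) = 6*(340 - 3) = 6*337 = 2022)
J = -1506/2671 (J = (-1150 - 356)/(949 + 1722) = -1506/2671 ≈ -0.56383)
M - J = 2022 - 1*(-1506/2671) = 2022 + 1506/2671 = 5402268/2671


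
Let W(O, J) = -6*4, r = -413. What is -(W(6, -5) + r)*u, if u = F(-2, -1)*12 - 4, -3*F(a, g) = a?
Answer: 1748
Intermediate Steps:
W(O, J) = -24
F(a, g) = -a/3
u = 4 (u = -⅓*(-2)*12 - 4 = (⅔)*12 - 4 = 8 - 4 = 4)
-(W(6, -5) + r)*u = -(-24 - 413)*4 = -(-437)*4 = -1*(-1748) = 1748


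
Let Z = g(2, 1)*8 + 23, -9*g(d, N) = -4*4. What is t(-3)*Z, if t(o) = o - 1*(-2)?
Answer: -335/9 ≈ -37.222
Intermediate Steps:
g(d, N) = 16/9 (g(d, N) = -(-4)*4/9 = -⅑*(-16) = 16/9)
t(o) = 2 + o (t(o) = o + 2 = 2 + o)
Z = 335/9 (Z = (16/9)*8 + 23 = 128/9 + 23 = 335/9 ≈ 37.222)
t(-3)*Z = (2 - 3)*(335/9) = -1*335/9 = -335/9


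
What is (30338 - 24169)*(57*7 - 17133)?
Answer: -103232046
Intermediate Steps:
(30338 - 24169)*(57*7 - 17133) = 6169*(399 - 17133) = 6169*(-16734) = -103232046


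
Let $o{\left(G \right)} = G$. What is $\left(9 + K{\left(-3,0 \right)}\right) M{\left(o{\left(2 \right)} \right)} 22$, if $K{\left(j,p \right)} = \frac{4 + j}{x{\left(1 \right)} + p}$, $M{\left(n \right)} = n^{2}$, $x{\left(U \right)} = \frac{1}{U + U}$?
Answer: $968$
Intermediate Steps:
$x{\left(U \right)} = \frac{1}{2 U}$
$K{\left(j,p \right)} = \frac{4 + j}{\frac{1}{2} + p}$ ($K{\left(j,p \right)} = \frac{4 + j}{\frac{1}{2 \cdot 1} + p} = \frac{4 + j}{\frac{1}{2} \cdot 1 + p} = \frac{4 + j}{\frac{1}{2} + p}$)
$\left(9 + K{\left(-3,0 \right)}\right) M{\left(o{\left(2 \right)} \right)} 22 = \left(9 + \frac{2 \left(4 - 3\right)}{1 + 2 \cdot 0}\right) 2^{2} \cdot 22 = \left(9 + 2 \frac{1}{1 + 0} \cdot 1\right) 4 \cdot 22 = \left(9 + 2 \cdot 1^{-1} \cdot 1\right) 4 \cdot 22 = \left(9 + 2 \cdot 1 \cdot 1\right) 4 \cdot 22 = \left(9 + 2\right) 4 \cdot 22 = 11 \cdot 4 \cdot 22 = 44 \cdot 22 = 968$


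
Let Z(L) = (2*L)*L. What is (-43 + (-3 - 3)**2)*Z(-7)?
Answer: -686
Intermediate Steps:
Z(L) = 2*L**2
(-43 + (-3 - 3)**2)*Z(-7) = (-43 + (-3 - 3)**2)*(2*(-7)**2) = (-43 + (-6)**2)*(2*49) = (-43 + 36)*98 = -7*98 = -686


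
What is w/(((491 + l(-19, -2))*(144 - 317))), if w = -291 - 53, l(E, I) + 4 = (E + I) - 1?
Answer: 344/80445 ≈ 0.0042762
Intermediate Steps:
l(E, I) = -5 + E + I (l(E, I) = -4 + ((E + I) - 1) = -4 + (-1 + E + I) = -5 + E + I)
w = -344
w/(((491 + l(-19, -2))*(144 - 317))) = -344*1/((144 - 317)*(491 + (-5 - 19 - 2))) = -344*(-1/(173*(491 - 26))) = -344/(465*(-173)) = -344/(-80445) = -344*(-1/80445) = 344/80445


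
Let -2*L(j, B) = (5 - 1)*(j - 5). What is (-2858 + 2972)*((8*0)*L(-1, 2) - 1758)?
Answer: -200412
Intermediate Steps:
L(j, B) = 10 - 2*j (L(j, B) = -(5 - 1)*(j - 5)/2 = -2*(-5 + j) = -(-20 + 4*j)/2 = 10 - 2*j)
(-2858 + 2972)*((8*0)*L(-1, 2) - 1758) = (-2858 + 2972)*((8*0)*(10 - 2*(-1)) - 1758) = 114*(0*(10 + 2) - 1758) = 114*(0*12 - 1758) = 114*(0 - 1758) = 114*(-1758) = -200412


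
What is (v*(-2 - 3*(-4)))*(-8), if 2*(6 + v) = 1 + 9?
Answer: 80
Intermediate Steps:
v = -1 (v = -6 + (1 + 9)/2 = -6 + (½)*10 = -6 + 5 = -1)
(v*(-2 - 3*(-4)))*(-8) = -(-2 - 3*(-4))*(-8) = -(-2 + 12)*(-8) = -1*10*(-8) = -10*(-8) = 80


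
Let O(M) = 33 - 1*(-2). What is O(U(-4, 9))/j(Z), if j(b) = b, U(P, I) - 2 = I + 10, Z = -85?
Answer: -7/17 ≈ -0.41176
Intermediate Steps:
U(P, I) = 12 + I (U(P, I) = 2 + (I + 10) = 2 + (10 + I) = 12 + I)
O(M) = 35 (O(M) = 33 + 2 = 35)
O(U(-4, 9))/j(Z) = 35/(-85) = 35*(-1/85) = -7/17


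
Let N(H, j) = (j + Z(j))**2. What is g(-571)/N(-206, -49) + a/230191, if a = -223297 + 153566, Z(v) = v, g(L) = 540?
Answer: -136348346/552688591 ≈ -0.24670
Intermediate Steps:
a = -69731
N(H, j) = 4*j**2 (N(H, j) = (j + j)**2 = (2*j)**2 = 4*j**2)
g(-571)/N(-206, -49) + a/230191 = 540/((4*(-49)**2)) - 69731/230191 = 540/((4*2401)) - 69731*1/230191 = 540/9604 - 69731/230191 = 540*(1/9604) - 69731/230191 = 135/2401 - 69731/230191 = -136348346/552688591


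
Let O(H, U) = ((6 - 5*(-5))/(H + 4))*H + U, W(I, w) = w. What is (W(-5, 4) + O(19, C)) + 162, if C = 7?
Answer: 4568/23 ≈ 198.61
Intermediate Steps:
O(H, U) = U + 31*H/(4 + H) (O(H, U) = ((6 + 25)/(4 + H))*H + U = (31/(4 + H))*H + U = 31*H/(4 + H) + U = U + 31*H/(4 + H))
(W(-5, 4) + O(19, C)) + 162 = (4 + (4*7 + 31*19 + 19*7)/(4 + 19)) + 162 = (4 + (28 + 589 + 133)/23) + 162 = (4 + (1/23)*750) + 162 = (4 + 750/23) + 162 = 842/23 + 162 = 4568/23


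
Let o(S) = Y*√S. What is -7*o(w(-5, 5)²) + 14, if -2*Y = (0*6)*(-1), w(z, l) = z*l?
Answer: 14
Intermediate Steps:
w(z, l) = l*z
Y = 0 (Y = -0*6*(-1)/2 = -0*(-1) = -½*0 = 0)
o(S) = 0 (o(S) = 0*√S = 0)
-7*o(w(-5, 5)²) + 14 = -7*0 + 14 = 0 + 14 = 14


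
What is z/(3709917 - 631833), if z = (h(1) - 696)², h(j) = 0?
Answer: 40368/256507 ≈ 0.15738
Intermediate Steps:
z = 484416 (z = (0 - 696)² = (-696)² = 484416)
z/(3709917 - 631833) = 484416/(3709917 - 631833) = 484416/3078084 = 484416*(1/3078084) = 40368/256507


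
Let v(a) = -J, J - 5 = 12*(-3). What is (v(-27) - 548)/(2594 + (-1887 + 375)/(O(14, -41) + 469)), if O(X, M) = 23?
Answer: -21197/106228 ≈ -0.19954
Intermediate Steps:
J = -31 (J = 5 + 12*(-3) = 5 - 36 = -31)
v(a) = 31 (v(a) = -1*(-31) = 31)
(v(-27) - 548)/(2594 + (-1887 + 375)/(O(14, -41) + 469)) = (31 - 548)/(2594 + (-1887 + 375)/(23 + 469)) = -517/(2594 - 1512/492) = -517/(2594 - 1512*1/492) = -517/(2594 - 126/41) = -517/106228/41 = -517*41/106228 = -21197/106228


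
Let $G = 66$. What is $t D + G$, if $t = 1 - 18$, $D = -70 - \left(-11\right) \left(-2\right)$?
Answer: $1630$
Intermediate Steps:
$D = -92$ ($D = -70 - 22 = -92$)
$t = -17$ ($t = 1 - 18 = -17$)
$t D + G = \left(-17\right) \left(-92\right) + 66 = 1564 + 66 = 1630$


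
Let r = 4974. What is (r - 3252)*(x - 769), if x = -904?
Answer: -2880906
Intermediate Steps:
(r - 3252)*(x - 769) = (4974 - 3252)*(-904 - 769) = 1722*(-1673) = -2880906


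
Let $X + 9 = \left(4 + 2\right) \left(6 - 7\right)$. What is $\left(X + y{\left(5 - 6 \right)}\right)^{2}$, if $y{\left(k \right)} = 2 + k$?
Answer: $196$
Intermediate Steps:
$X = -15$ ($X = -9 + \left(4 + 2\right) \left(6 - 7\right) = -9 + 6 \left(-1\right) = -9 - 6 = -15$)
$\left(X + y{\left(5 - 6 \right)}\right)^{2} = \left(-15 + \left(2 + \left(5 - 6\right)\right)\right)^{2} = \left(-15 + \left(2 - 1\right)\right)^{2} = \left(-15 + 1\right)^{2} = \left(-14\right)^{2} = 196$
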